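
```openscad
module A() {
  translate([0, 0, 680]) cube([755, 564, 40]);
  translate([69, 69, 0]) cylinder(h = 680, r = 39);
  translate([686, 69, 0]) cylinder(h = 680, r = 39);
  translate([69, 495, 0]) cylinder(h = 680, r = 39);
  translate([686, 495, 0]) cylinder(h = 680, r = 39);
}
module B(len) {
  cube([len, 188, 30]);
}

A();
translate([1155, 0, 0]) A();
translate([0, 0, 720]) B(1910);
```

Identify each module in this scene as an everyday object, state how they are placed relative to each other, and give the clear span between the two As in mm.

A is a table. B is a beam. A beam spans the tops of two tables. The clear span between the two tables is 400 mm.

Second table starts at x = 1155; first ends at x = 755; clear span = 1155 − 755 = 400 mm.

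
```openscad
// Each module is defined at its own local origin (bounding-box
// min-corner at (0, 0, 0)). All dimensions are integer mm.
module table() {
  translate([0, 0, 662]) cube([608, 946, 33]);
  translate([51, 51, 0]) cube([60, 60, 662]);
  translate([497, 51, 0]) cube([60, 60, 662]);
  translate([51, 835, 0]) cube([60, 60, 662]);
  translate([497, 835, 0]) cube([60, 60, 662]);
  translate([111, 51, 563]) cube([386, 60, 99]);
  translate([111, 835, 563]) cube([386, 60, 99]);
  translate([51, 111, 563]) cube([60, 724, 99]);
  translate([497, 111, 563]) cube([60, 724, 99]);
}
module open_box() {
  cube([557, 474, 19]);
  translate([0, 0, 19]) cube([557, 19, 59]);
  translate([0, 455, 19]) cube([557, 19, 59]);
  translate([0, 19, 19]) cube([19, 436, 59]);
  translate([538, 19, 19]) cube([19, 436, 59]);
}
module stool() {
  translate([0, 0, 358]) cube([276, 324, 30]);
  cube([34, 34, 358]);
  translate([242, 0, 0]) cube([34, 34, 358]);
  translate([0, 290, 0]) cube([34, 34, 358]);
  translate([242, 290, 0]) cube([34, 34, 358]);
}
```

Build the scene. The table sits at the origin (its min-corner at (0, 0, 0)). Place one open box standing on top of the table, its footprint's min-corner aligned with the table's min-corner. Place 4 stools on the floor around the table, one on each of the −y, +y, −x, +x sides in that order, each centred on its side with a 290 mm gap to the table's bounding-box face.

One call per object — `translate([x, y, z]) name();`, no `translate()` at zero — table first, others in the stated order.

table();
translate([0, 0, 695]) open_box();
translate([166, -614, 0]) stool();
translate([166, 1236, 0]) stool();
translate([-566, 311, 0]) stool();
translate([898, 311, 0]) stool();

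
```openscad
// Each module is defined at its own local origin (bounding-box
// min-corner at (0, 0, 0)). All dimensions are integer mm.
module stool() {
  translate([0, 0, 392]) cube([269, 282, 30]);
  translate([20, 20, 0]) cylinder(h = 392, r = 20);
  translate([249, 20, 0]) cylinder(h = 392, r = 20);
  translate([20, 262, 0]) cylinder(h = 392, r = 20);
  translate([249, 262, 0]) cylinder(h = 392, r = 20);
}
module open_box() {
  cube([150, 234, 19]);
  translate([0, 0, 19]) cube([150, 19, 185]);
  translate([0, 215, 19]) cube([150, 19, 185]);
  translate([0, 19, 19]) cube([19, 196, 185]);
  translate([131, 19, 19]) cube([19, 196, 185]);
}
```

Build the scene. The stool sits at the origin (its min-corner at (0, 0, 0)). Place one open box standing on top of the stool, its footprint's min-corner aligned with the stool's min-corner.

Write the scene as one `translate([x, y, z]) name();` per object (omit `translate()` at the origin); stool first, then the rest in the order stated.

stool();
translate([0, 0, 422]) open_box();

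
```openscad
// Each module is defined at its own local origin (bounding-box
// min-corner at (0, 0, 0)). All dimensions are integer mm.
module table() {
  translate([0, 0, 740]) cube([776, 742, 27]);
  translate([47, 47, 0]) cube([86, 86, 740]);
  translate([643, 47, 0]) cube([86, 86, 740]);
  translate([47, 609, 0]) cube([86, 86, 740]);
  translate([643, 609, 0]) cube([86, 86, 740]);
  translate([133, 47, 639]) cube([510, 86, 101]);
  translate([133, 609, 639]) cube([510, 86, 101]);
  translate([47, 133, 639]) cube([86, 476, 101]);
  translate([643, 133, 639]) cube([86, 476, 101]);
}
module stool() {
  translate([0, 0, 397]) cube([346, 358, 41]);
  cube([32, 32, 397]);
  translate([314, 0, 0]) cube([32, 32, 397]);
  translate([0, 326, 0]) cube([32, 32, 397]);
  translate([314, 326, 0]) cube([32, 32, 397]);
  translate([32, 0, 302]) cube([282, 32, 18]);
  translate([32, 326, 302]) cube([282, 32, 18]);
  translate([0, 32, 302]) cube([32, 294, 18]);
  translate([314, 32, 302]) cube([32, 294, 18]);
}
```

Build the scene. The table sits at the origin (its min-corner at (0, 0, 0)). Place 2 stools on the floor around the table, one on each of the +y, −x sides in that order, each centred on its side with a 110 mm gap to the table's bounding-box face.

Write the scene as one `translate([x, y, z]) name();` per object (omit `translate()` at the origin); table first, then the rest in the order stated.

table();
translate([215, 852, 0]) stool();
translate([-456, 192, 0]) stool();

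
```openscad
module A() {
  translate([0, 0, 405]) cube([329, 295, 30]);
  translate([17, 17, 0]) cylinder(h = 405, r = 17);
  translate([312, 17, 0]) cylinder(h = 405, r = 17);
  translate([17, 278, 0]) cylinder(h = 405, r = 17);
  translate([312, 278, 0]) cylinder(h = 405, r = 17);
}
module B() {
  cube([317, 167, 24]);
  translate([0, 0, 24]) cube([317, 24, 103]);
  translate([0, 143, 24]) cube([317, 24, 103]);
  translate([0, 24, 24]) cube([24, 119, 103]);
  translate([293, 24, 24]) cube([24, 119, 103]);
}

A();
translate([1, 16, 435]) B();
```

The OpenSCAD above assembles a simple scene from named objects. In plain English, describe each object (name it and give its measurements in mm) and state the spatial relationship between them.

A is a four-legged stool. The seat is a 329×295×30 mm slab whose top surface is at z = 435 mm; four round legs, each 34 mm in diameter, run from the floor (z = 0) to the underside of the seat, each leg's axis is inset half a diameter from the nearest pair of seat edges (so the leg's bounding box is flush with the corner).

B is an open storage box with external size 317×167×127 mm and wall thickness 24 mm (the base is also 24 mm thick). The base covers the whole footprint; the four walls stand on the base, with the y-facing walls full-width and the x-facing walls fitting between their inner faces.

The open box is on top of the stool.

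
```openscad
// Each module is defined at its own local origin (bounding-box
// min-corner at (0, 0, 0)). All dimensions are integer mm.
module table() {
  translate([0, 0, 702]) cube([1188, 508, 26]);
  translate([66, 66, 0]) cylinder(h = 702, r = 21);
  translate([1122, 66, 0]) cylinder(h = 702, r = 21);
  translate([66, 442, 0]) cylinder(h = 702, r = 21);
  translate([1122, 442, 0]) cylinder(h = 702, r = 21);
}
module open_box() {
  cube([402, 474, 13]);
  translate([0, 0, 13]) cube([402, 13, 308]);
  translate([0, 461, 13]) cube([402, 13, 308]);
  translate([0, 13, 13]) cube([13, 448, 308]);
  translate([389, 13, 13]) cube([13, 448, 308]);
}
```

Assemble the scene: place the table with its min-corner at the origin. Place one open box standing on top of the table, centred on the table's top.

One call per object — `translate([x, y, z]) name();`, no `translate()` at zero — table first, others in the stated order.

table();
translate([393, 17, 728]) open_box();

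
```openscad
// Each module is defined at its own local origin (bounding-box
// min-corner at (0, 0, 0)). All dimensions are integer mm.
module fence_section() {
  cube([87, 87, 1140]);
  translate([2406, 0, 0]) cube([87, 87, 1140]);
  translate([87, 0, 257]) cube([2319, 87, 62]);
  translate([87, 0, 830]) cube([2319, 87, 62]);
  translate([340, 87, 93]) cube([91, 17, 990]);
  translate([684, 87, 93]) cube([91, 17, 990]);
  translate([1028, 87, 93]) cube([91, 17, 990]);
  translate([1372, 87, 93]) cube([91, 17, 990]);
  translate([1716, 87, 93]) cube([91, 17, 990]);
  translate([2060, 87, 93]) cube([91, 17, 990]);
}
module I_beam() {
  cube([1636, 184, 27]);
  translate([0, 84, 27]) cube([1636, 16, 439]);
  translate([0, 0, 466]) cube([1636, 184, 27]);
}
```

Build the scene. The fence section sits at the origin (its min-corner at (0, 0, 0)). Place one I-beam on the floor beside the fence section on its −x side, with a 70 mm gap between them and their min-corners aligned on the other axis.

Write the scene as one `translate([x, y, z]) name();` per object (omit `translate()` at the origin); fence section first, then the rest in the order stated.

fence_section();
translate([-1706, 0, 0]) I_beam();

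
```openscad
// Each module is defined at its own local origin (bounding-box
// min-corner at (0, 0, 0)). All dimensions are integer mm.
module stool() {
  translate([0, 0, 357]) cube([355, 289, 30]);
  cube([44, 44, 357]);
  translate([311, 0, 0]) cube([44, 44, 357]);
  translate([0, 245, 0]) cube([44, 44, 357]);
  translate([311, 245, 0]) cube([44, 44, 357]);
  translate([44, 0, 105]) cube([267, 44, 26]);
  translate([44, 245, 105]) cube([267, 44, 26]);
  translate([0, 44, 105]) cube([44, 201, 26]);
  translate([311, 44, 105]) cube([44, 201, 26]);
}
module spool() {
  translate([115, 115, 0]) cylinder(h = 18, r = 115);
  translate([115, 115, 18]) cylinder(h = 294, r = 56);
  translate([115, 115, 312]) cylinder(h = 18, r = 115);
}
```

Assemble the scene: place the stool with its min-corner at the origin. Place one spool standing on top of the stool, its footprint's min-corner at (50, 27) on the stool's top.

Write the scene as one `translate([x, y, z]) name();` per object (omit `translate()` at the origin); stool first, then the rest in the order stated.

stool();
translate([50, 27, 387]) spool();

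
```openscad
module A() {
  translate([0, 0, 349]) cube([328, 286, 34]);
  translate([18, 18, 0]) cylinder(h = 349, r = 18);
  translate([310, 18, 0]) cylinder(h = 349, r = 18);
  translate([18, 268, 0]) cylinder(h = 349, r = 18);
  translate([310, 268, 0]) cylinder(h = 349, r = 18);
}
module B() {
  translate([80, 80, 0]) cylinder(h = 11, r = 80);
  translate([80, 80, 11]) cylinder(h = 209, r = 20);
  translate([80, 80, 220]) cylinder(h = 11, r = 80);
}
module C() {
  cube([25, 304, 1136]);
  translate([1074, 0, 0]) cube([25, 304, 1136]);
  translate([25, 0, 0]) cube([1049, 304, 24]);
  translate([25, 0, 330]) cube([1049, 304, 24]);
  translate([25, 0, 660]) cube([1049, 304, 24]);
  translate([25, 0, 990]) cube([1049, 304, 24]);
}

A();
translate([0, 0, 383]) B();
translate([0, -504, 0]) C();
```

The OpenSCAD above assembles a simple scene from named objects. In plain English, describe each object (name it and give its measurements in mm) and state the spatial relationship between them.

A is a simple wooden stool: a rectangular seat 328 mm (x) by 286 mm (y), 34 mm thick, top face at z = 383 mm, on four round legs, each 36 mm in diameter. The legs rest on z = 0, each leg's axis is inset half a diameter from the nearest pair of seat edges (so the leg's bounding box is flush with the corner).

B is a spool: two coaxial disc flanges of radius 80 mm and thickness 11 mm, joined by a core cylinder of radius 20 mm and height 209 mm. The lower flange rests on z = 0 and the three cylinders share a vertical axis.

C is a bookshelf 1099 mm wide overall, 304 mm deep and 1136 mm tall. The two sides are 25 mm thick vertical panels. 4 horizontal shelves of 24 mm thickness span between the inner faces of the sides; the lowest shelf sits on the floor and shelves are stacked with a clear vertical gap of 306 mm between each pair.

The spool is on top of the stool. The bookshelf is on the floor beside the stool on its −y side.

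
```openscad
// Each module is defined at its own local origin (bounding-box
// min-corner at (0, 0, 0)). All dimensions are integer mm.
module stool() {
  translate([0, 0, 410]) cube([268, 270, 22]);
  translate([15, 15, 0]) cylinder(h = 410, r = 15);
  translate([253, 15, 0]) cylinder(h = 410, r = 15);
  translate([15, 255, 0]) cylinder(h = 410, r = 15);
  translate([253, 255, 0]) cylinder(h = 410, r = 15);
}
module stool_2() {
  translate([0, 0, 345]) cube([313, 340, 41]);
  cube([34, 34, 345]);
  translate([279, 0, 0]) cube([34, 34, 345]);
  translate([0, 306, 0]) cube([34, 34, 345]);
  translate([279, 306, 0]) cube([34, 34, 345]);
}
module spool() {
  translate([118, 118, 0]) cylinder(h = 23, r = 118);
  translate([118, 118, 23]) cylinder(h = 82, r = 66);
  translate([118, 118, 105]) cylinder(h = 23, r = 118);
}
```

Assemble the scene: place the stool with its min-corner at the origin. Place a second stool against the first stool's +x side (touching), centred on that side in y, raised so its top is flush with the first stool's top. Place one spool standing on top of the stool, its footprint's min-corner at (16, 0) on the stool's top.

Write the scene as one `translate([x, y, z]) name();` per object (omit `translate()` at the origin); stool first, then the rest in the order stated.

stool();
translate([268, -35, 46]) stool_2();
translate([16, 0, 432]) spool();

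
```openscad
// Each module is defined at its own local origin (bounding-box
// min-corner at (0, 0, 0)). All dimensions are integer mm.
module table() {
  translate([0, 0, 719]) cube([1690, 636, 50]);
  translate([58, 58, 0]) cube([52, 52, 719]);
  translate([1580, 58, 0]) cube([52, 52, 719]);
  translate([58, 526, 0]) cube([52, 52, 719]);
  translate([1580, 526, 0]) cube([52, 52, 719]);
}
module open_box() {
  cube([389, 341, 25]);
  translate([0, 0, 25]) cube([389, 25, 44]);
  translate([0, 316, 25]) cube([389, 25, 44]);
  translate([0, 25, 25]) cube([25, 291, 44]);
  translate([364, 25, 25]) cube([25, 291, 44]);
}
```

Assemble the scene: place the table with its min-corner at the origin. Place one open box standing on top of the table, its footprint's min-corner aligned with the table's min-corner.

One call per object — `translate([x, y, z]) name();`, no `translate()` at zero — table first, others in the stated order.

table();
translate([0, 0, 769]) open_box();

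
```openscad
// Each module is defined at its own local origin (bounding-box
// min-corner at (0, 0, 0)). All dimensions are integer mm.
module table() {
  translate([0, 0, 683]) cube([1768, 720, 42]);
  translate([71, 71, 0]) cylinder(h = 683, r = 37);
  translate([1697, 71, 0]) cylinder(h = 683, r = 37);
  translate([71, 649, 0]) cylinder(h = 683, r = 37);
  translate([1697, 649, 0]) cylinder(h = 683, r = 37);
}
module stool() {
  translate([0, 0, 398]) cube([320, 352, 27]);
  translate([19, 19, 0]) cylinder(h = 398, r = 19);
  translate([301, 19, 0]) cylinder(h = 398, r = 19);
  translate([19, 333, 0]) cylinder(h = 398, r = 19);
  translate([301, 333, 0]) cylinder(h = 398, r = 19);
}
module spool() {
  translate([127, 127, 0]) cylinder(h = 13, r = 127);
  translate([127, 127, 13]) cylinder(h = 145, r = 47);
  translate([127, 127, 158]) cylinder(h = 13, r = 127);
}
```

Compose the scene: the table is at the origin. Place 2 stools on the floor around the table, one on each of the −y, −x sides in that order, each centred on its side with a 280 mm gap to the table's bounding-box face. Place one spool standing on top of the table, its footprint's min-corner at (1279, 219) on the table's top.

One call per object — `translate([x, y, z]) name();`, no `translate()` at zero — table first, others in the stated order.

table();
translate([724, -632, 0]) stool();
translate([-600, 184, 0]) stool();
translate([1279, 219, 725]) spool();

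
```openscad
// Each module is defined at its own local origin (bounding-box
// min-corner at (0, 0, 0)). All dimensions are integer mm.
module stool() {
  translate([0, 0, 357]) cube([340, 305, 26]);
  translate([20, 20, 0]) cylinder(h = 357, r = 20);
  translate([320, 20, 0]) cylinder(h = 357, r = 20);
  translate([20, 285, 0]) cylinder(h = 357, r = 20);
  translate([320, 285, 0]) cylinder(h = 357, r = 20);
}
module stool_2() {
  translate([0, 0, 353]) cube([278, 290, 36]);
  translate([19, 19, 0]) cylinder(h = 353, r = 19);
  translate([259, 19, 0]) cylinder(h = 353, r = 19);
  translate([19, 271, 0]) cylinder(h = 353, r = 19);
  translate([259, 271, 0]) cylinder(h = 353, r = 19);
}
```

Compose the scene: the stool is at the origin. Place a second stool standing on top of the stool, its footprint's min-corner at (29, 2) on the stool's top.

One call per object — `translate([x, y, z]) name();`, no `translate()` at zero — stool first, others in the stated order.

stool();
translate([29, 2, 383]) stool_2();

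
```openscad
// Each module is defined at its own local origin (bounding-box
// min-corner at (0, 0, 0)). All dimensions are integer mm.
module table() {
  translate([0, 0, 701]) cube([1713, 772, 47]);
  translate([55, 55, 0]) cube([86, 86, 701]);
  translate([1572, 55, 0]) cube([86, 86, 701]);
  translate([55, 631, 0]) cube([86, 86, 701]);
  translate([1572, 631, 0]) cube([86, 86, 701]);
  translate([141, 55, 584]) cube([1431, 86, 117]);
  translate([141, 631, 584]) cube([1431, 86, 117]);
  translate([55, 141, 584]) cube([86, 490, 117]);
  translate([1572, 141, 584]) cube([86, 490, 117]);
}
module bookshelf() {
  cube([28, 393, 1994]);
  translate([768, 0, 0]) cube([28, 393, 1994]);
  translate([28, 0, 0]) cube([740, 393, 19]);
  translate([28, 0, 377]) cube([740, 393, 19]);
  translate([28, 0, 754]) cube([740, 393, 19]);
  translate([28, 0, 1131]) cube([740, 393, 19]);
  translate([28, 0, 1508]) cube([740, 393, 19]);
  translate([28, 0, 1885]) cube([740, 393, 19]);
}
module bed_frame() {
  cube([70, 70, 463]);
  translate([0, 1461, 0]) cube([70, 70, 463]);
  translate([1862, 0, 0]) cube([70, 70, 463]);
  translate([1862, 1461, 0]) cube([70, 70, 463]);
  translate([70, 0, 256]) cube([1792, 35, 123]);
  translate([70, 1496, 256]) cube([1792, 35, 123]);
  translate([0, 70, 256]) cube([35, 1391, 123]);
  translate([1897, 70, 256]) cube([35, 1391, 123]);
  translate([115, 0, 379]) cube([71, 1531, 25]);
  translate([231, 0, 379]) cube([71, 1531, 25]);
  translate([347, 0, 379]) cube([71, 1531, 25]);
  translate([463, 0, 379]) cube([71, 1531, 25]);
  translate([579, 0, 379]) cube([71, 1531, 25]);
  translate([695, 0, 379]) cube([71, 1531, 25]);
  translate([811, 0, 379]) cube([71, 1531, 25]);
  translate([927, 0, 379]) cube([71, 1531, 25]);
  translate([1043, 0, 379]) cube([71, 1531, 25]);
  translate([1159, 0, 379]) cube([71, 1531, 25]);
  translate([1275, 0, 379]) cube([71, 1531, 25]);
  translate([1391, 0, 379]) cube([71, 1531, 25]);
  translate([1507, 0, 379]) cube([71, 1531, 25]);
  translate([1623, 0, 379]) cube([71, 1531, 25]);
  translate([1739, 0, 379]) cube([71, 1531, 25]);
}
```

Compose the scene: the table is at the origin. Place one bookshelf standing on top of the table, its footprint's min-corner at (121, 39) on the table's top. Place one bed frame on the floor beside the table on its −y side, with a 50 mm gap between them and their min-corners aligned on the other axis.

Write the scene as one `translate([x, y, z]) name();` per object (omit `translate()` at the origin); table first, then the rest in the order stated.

table();
translate([121, 39, 748]) bookshelf();
translate([0, -1581, 0]) bed_frame();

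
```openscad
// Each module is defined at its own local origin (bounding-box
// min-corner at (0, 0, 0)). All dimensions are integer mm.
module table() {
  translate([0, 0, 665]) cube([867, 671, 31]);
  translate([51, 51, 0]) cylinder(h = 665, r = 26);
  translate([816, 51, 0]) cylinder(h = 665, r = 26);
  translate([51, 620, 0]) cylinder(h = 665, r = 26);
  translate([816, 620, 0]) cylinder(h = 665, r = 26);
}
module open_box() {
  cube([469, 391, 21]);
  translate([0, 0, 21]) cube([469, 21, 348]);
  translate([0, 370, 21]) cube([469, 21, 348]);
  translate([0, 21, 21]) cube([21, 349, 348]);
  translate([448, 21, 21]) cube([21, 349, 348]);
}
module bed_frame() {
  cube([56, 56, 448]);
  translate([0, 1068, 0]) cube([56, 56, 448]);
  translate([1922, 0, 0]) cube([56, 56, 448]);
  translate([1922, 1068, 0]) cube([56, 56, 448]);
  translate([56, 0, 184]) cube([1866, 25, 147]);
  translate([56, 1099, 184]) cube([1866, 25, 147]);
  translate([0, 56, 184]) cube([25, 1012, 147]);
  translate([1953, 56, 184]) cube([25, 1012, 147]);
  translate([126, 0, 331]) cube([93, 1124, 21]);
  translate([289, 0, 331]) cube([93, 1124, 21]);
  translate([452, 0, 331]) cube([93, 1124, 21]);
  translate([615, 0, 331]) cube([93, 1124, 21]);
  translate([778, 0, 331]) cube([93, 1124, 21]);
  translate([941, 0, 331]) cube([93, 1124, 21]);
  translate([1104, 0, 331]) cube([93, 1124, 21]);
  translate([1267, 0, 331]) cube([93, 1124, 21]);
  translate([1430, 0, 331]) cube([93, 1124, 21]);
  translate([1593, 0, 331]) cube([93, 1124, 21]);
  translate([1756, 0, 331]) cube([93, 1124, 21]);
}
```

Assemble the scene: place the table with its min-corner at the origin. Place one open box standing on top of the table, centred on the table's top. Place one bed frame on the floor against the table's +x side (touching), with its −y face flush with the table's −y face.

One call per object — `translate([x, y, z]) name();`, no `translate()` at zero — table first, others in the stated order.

table();
translate([199, 140, 696]) open_box();
translate([867, 0, 0]) bed_frame();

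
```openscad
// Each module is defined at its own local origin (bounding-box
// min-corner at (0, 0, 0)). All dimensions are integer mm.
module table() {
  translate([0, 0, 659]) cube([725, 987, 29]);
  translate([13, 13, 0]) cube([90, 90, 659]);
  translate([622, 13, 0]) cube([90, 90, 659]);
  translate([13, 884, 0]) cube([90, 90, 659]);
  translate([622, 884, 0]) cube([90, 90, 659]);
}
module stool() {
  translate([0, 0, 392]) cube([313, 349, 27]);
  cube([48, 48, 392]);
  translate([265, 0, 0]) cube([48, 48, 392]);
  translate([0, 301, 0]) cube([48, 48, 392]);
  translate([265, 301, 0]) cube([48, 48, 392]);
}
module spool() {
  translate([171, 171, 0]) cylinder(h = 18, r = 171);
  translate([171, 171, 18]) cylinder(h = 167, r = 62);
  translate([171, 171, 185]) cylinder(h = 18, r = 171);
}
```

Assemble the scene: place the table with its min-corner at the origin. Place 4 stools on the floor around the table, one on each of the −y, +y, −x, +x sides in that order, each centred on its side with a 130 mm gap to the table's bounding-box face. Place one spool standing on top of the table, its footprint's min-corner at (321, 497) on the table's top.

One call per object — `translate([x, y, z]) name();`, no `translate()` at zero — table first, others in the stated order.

table();
translate([206, -479, 0]) stool();
translate([206, 1117, 0]) stool();
translate([-443, 319, 0]) stool();
translate([855, 319, 0]) stool();
translate([321, 497, 688]) spool();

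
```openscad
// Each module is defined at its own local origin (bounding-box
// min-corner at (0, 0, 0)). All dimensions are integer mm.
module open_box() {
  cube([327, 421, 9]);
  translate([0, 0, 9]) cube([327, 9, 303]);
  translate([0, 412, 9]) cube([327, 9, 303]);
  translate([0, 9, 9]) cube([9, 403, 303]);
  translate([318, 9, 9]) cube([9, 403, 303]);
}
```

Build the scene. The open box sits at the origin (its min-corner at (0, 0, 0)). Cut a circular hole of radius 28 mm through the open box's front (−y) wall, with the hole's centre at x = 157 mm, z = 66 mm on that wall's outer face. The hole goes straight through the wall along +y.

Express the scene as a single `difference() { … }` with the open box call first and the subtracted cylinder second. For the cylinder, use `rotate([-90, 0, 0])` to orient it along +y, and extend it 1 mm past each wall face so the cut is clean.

difference() {
  open_box();
  translate([157, -1, 66]) rotate([-90, 0, 0]) cylinder(h = 11, r = 28);
}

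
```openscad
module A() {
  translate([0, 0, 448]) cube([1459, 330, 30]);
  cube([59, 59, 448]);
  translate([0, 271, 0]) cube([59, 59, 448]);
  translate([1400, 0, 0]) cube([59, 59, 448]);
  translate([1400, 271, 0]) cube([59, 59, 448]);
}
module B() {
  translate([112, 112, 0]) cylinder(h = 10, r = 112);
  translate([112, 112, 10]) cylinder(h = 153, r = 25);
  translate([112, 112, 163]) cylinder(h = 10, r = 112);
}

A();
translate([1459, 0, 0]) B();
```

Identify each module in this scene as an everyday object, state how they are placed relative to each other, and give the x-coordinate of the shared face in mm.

A is a bench. B is a spool. The spool is against the bench's +x side, with their −y faces flush. The x-coordinate of the shared face is 1459 mm.

The bench's +x face and the spool's −x face are both at x = 1459 mm.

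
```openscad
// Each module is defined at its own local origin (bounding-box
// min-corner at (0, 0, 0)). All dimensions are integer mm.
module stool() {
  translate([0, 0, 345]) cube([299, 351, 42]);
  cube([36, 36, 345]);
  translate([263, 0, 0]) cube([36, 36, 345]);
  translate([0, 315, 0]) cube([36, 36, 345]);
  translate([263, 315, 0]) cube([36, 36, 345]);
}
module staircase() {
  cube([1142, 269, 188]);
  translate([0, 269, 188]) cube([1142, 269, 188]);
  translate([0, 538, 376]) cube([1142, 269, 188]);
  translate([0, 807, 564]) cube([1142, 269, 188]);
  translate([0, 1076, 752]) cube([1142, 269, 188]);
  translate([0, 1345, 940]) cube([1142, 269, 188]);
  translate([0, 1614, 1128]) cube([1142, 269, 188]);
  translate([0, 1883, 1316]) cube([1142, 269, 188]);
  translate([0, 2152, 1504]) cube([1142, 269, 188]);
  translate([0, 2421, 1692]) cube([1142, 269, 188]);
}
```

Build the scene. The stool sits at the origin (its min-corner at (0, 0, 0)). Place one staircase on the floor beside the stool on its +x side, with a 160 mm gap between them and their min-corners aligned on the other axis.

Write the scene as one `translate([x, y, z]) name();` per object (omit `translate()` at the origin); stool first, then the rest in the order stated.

stool();
translate([459, 0, 0]) staircase();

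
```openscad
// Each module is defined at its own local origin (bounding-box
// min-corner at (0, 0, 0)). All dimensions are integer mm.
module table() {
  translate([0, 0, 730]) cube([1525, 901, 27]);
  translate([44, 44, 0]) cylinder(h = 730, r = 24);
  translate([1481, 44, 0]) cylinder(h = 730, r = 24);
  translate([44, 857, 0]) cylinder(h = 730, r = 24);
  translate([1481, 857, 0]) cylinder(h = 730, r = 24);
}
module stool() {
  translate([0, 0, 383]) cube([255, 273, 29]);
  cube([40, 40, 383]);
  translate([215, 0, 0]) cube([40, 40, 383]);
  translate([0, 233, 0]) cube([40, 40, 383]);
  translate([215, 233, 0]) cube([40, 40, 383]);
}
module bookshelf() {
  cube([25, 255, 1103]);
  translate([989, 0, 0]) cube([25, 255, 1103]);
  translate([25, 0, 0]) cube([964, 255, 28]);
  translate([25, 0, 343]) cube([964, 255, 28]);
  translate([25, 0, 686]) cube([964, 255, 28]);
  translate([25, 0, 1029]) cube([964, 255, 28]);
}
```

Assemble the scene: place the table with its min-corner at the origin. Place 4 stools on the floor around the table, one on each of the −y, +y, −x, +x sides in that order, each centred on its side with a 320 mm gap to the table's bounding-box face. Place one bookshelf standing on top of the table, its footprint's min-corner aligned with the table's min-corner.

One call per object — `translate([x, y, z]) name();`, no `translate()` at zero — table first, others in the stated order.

table();
translate([635, -593, 0]) stool();
translate([635, 1221, 0]) stool();
translate([-575, 314, 0]) stool();
translate([1845, 314, 0]) stool();
translate([0, 0, 757]) bookshelf();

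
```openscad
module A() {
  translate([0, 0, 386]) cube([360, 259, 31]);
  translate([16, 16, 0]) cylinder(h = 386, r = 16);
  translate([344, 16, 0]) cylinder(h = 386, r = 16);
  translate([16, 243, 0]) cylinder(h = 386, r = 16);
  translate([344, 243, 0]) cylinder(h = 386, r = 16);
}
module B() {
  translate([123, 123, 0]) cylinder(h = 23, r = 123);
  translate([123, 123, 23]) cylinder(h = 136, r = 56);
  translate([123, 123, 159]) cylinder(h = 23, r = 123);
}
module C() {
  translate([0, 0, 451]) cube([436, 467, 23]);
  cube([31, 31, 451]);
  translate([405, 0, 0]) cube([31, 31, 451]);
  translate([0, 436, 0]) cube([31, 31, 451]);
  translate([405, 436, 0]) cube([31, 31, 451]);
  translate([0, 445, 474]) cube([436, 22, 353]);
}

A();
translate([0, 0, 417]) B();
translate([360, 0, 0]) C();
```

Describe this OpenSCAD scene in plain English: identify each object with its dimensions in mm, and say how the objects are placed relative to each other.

A is a simple wooden stool: a rectangular seat 360 mm (x) by 259 mm (y), 31 mm thick, top face at z = 417 mm, on four round legs, each 32 mm in diameter. The legs rest on z = 0, each leg's axis is inset half a diameter from the nearest pair of seat edges (so the leg's bounding box is flush with the corner).

B is a spool: two coaxial disc flanges of radius 123 mm and thickness 23 mm, joined by a core cylinder of radius 56 mm and height 136 mm. The lower flange rests on z = 0 and the three cylinders share a vertical axis.

C is a chair. The seat is a 436×467×23 mm slab with its top at z = 474 mm, on four 31×31 mm corner legs (flush with the seat edges, standing on z = 0). A flat backrest 22 mm thick, 353 mm tall, spans the full seat width and rises from the seat top along its +y edge, rear face flush with the rear of the seat.

The spool is on top of the stool. The chair is against the stool's +x side, with their −y faces flush.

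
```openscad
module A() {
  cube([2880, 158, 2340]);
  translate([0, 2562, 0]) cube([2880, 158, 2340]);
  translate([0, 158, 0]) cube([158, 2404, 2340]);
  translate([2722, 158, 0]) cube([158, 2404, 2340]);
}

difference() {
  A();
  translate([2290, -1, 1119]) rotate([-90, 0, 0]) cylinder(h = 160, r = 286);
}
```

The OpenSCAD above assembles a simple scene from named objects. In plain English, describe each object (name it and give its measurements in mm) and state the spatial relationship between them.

A is the wall frame of a small rectangular building: four walls, each 2340 mm tall and 158 mm thick, enclosing a footprint 2880 mm (x) by 2720 mm (y) outside-to-outside, with no floor or roof. The front and back walls (the −y and +y sides) span the full width; the two side walls fit between them.

The house frame has a circular hole of radius 286 mm through its front wall, centred at (x = 2290, z = 1119).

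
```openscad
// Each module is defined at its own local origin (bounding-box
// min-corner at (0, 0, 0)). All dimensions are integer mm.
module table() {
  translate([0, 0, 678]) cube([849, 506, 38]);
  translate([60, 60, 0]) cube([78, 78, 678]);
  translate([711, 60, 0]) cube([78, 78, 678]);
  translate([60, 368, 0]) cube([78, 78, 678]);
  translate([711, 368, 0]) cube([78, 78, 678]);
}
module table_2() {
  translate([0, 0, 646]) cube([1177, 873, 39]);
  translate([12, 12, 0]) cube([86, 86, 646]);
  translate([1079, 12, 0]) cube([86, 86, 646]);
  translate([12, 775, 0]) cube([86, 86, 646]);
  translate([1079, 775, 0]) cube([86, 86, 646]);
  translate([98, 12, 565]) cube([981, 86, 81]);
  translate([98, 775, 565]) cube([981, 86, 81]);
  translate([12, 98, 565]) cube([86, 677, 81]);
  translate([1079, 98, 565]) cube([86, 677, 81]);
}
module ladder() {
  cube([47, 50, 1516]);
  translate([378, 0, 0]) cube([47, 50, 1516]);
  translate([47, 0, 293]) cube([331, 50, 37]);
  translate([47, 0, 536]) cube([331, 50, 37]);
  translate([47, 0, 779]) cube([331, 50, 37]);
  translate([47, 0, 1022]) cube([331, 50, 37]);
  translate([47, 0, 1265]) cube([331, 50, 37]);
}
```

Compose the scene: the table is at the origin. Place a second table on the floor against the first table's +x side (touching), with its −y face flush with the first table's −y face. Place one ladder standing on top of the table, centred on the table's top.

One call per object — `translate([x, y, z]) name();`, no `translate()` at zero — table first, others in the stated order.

table();
translate([849, 0, 0]) table_2();
translate([212, 228, 716]) ladder();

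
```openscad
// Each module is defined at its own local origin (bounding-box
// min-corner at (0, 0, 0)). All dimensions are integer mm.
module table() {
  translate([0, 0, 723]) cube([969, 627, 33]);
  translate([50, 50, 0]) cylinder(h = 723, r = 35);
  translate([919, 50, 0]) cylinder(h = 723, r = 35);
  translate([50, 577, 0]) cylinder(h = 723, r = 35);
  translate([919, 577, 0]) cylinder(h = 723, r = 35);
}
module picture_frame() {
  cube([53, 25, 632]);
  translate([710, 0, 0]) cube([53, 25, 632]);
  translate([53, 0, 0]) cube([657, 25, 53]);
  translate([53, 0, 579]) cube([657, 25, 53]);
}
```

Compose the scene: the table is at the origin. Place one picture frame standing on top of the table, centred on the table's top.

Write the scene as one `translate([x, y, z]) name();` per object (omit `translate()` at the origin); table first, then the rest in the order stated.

table();
translate([103, 301, 756]) picture_frame();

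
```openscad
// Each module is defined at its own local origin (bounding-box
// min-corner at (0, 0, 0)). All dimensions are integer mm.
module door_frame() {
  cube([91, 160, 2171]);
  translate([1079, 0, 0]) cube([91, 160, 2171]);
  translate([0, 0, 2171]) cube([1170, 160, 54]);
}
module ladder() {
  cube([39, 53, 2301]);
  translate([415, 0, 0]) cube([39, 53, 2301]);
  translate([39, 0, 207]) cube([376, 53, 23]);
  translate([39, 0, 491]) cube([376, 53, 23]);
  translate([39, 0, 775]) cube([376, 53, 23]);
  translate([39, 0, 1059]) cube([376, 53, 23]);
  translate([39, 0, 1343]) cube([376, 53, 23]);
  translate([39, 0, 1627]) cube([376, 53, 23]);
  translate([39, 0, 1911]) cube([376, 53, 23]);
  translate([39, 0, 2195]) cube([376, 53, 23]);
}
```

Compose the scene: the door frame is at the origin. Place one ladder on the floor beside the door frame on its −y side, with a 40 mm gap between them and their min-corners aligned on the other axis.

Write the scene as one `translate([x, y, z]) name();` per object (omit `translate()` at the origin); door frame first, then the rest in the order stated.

door_frame();
translate([0, -93, 0]) ladder();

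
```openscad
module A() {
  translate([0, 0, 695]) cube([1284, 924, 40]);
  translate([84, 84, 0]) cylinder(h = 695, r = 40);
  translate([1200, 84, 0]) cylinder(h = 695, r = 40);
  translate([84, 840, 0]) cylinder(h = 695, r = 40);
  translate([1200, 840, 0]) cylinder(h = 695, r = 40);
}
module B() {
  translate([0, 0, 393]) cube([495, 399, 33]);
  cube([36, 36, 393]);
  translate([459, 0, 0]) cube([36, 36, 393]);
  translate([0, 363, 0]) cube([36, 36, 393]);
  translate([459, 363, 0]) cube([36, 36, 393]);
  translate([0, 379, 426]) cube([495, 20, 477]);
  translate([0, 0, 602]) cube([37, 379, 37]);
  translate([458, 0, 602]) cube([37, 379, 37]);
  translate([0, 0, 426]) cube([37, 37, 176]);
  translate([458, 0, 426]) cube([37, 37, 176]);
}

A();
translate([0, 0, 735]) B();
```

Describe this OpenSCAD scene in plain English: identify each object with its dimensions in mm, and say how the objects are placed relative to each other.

A is a table with a 1284×924 mm rectangular top, 40 mm thick, top surface at z = 735 mm, supported by four round legs of 80 mm diameter, each leg's bounding box inset 44 mm from the nearest pair of top edges, running from the floor.

B is a chair: 495×399 mm seat, 33 mm thick, top at z = 426 mm, on four 36 mm square corner legs flush with the seat edges. A 20 mm thick backrest slab spans the full seat width, extending 477 mm above the seat top, its back face flush with the seat's +y edge. Two armrests of 37×37 mm section run along each side from the seat's front edge to the front of the backrest, top faces 213 mm above the seat top and outer faces flush with the seat's x-edges; a 37×37 mm post under the front of each armrest stands on the seat at the front corner.

The chair is on top of the table.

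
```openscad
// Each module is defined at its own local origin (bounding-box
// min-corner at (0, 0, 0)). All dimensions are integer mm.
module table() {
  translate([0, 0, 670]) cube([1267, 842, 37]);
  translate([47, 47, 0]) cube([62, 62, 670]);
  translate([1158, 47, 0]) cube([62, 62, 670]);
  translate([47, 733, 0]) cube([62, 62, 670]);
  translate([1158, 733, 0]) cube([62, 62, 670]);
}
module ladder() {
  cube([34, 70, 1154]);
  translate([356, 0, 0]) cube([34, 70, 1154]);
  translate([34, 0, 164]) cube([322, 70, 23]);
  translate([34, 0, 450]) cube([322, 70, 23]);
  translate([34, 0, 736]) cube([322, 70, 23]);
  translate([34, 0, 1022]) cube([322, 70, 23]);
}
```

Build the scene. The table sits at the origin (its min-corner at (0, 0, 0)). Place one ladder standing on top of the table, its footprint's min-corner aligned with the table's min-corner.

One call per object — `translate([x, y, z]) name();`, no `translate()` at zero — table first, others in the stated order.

table();
translate([0, 0, 707]) ladder();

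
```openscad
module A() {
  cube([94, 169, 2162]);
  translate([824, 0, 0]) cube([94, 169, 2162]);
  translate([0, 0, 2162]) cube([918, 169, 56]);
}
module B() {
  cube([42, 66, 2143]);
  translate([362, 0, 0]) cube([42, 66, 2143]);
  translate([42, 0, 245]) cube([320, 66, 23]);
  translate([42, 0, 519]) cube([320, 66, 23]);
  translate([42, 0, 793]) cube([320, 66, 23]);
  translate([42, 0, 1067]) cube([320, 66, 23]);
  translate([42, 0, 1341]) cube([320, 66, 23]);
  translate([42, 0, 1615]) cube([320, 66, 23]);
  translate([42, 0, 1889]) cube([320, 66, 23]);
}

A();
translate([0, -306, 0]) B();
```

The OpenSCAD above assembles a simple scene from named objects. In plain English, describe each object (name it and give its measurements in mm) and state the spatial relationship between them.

A is a rectangular door frame: two vertical jambs of 94×169 mm section, 2162 mm tall, with a clear opening 730 mm wide between their inner faces. A header 56 mm tall and 169 mm deep lies on top of the jambs and spans the full outside width.

B is a wooden ladder with two side rails of 42×66 mm section and 2143 mm height, set 404 mm apart overall. Between them run 7 rectangular rungs (66 mm deep, 23 mm thick), front faces flush with the rails' −y face. The bottom of the first rung is 245 mm above the floor and each subsequent rung is 274 mm higher than the one below.

The ladder is on the floor beside the door frame on its −y side.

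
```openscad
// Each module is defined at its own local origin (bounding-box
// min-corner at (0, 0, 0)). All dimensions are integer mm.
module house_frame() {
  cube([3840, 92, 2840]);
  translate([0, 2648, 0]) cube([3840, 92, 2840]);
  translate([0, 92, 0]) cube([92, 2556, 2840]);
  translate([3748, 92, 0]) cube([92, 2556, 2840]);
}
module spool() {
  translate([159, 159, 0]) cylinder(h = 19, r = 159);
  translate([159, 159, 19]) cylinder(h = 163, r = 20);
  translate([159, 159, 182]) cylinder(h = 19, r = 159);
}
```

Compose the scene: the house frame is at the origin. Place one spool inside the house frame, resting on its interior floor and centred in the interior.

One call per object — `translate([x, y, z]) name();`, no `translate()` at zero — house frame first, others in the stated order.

house_frame();
translate([1761, 1211, 0]) spool();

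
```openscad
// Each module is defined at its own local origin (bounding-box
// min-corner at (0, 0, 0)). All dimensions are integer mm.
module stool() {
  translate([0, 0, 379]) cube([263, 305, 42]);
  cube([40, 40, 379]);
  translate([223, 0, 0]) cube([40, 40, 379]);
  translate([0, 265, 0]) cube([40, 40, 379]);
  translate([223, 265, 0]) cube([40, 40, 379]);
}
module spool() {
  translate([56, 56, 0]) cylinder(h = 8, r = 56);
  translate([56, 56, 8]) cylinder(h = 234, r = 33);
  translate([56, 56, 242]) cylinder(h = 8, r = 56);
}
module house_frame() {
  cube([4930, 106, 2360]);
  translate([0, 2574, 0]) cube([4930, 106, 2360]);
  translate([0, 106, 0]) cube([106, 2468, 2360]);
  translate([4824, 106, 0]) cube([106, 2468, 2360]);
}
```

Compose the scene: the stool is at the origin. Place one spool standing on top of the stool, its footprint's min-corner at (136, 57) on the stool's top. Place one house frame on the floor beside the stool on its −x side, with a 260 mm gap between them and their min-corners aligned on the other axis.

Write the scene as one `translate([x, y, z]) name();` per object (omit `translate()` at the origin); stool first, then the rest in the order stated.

stool();
translate([136, 57, 421]) spool();
translate([-5190, 0, 0]) house_frame();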